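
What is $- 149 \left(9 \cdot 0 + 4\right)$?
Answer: $-596$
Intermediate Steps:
$- 149 \left(9 \cdot 0 + 4\right) = - 149 \left(0 + 4\right) = \left(-149\right) 4 = -596$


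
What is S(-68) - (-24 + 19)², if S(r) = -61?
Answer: -86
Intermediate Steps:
S(-68) - (-24 + 19)² = -61 - (-24 + 19)² = -61 - 1*(-5)² = -61 - 1*25 = -61 - 25 = -86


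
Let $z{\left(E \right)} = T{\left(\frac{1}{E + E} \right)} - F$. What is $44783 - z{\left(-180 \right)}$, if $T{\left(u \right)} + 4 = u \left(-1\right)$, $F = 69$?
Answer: $\frac{16148159}{360} \approx 44856.0$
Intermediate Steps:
$T{\left(u \right)} = -4 - u$ ($T{\left(u \right)} = -4 + u \left(-1\right) = -4 - u$)
$z{\left(E \right)} = -73 - \frac{1}{2 E}$ ($z{\left(E \right)} = \left(-4 - \frac{1}{E + E}\right) - 69 = \left(-4 - \frac{1}{2 E}\right) - 69 = -73 - \frac{1}{2 E}$)
$44783 - z{\left(-180 \right)} = 44783 - \left(-73 - \frac{1}{2 \left(-180\right)}\right) = 44783 - \left(-73 - - \frac{1}{360}\right) = 44783 - \left(-73 + \frac{1}{360}\right) = 44783 - - \frac{26279}{360} = 44783 + \frac{26279}{360} = \frac{16148159}{360}$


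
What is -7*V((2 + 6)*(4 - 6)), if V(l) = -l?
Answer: -112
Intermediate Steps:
-7*V((2 + 6)*(4 - 6)) = -(-7)*(2 + 6)*(4 - 6) = -(-7)*8*(-2) = -(-7)*(-16) = -7*16 = -112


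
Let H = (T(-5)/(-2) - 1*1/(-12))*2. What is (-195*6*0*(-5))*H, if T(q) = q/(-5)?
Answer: 0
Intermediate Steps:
T(q) = -q/5 (T(q) = q*(-⅕) = -q/5)
H = -⅚ (H = (-⅕*(-5)/(-2) - 1*1/(-12))*2 = (1*(-½) - 1*(-1/12))*2 = (-½ + 1/12)*2 = -5/12*2 = -⅚ ≈ -0.83333)
(-195*6*0*(-5))*H = -195*6*0*(-5)*(-⅚) = -0*(-5)*(-⅚) = -195*0*(-⅚) = 0*(-⅚) = 0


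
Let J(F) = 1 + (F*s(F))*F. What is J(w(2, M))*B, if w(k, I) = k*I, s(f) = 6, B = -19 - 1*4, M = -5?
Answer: -13823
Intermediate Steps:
B = -23 (B = -19 - 4 = -23)
w(k, I) = I*k
J(F) = 1 + 6*F² (J(F) = 1 + (F*6)*F = 1 + (6*F)*F = 1 + 6*F²)
J(w(2, M))*B = (1 + 6*(-5*2)²)*(-23) = (1 + 6*(-10)²)*(-23) = (1 + 6*100)*(-23) = (1 + 600)*(-23) = 601*(-23) = -13823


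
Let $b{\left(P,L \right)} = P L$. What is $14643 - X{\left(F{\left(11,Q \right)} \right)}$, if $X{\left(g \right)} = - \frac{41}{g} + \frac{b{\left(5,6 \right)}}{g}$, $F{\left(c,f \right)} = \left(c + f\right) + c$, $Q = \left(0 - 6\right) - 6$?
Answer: $\frac{146441}{10} \approx 14644.0$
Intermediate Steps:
$b{\left(P,L \right)} = L P$
$Q = -12$ ($Q = \left(0 - 6\right) - 6 = -6 - 6 = -12$)
$F{\left(c,f \right)} = f + 2 c$
$X{\left(g \right)} = - \frac{11}{g}$ ($X{\left(g \right)} = - \frac{41}{g} + \frac{6 \cdot 5}{g} = - \frac{41}{g} + \frac{30}{g} = - \frac{11}{g}$)
$14643 - X{\left(F{\left(11,Q \right)} \right)} = 14643 - - \frac{11}{-12 + 2 \cdot 11} = 14643 - - \frac{11}{-12 + 22} = 14643 - - \frac{11}{10} = 14643 + \frac{11}{10} = \frac{146441}{10}$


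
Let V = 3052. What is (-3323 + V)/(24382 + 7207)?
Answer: -271/31589 ≈ -0.0085789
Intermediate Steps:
(-3323 + V)/(24382 + 7207) = (-3323 + 3052)/(24382 + 7207) = -271/31589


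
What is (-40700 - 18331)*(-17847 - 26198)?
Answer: 2600020395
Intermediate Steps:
(-40700 - 18331)*(-17847 - 26198) = -59031*(-44045) = 2600020395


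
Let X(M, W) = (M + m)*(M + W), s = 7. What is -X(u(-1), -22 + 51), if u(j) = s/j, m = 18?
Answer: -242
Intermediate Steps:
u(j) = 7/j
X(M, W) = (18 + M)*(M + W) (X(M, W) = (M + 18)*(M + W) = (18 + M)*(M + W))
-X(u(-1), -22 + 51) = -((7/(-1))² + 18*(7/(-1)) + 18*(-22 + 51) + (7/(-1))*(-22 + 51)) = -((7*(-1))² + 18*(7*(-1)) + 18*29 + (7*(-1))*29) = -((-7)² + 18*(-7) + 522 - 7*29) = -(49 - 126 + 522 - 203) = -1*242 = -242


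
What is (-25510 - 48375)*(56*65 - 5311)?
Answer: 123461835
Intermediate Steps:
(-25510 - 48375)*(56*65 - 5311) = -73885*(3640 - 5311) = -73885*(-1671) = 123461835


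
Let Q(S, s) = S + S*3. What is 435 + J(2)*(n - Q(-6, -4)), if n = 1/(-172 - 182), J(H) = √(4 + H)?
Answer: 435 + 8495*√6/354 ≈ 493.78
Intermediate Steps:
Q(S, s) = 4*S (Q(S, s) = S + 3*S = 4*S)
n = -1/354 (n = 1/(-354) = -1/354 ≈ -0.0028249)
435 + J(2)*(n - Q(-6, -4)) = 435 + √(4 + 2)*(-1/354 - 4*(-6)) = 435 + √6*(-1/354 - 1*(-24)) = 435 + √6*(-1/354 + 24) = 435 + √6*(8495/354) = 435 + 8495*√6/354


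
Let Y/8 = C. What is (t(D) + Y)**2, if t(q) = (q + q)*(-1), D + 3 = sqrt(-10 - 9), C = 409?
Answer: 10745208 - 13112*I*sqrt(19) ≈ 1.0745e+7 - 57154.0*I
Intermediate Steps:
D = -3 + I*sqrt(19) (D = -3 + sqrt(-10 - 9) = -3 + sqrt(-19) = -3 + I*sqrt(19) ≈ -3.0 + 4.3589*I)
Y = 3272 (Y = 8*409 = 3272)
t(q) = -2*q (t(q) = (2*q)*(-1) = -2*q)
(t(D) + Y)**2 = (-2*(-3 + I*sqrt(19)) + 3272)**2 = ((6 - 2*I*sqrt(19)) + 3272)**2 = (3278 - 2*I*sqrt(19))**2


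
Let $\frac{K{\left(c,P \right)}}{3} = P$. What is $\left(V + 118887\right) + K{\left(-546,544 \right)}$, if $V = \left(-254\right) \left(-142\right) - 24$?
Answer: $156563$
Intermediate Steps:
$K{\left(c,P \right)} = 3 P$
$V = 36044$ ($V = 36068 - 24 = 36044$)
$\left(V + 118887\right) + K{\left(-546,544 \right)} = \left(36044 + 118887\right) + 3 \cdot 544 = 154931 + 1632 = 156563$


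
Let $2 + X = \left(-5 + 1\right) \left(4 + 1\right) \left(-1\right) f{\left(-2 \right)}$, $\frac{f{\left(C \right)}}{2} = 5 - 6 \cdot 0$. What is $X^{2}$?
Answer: $39204$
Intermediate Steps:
$f{\left(C \right)} = 10$ ($f{\left(C \right)} = 2 \left(5 - 6 \cdot 0\right) = 2 \left(5 - 0\right) = 2 \left(5 + 0\right) = 2 \cdot 5 = 10$)
$X = 198$ ($X = -2 + \left(-5 + 1\right) \left(4 + 1\right) \left(-1\right) 10 = -2 + \left(-4\right) 5 \left(-1\right) 10 = -2 + \left(-20\right) \left(-1\right) 10 = -2 + 20 \cdot 10 = -2 + 200 = 198$)
$X^{2} = 198^{2} = 39204$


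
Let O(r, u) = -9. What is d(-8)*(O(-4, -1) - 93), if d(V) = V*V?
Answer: -6528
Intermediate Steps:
d(V) = V²
d(-8)*(O(-4, -1) - 93) = (-8)²*(-9 - 93) = 64*(-102) = -6528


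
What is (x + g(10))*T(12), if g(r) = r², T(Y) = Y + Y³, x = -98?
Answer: 3480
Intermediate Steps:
(x + g(10))*T(12) = (-98 + 10²)*(12 + 12³) = (-98 + 100)*(12 + 1728) = 2*1740 = 3480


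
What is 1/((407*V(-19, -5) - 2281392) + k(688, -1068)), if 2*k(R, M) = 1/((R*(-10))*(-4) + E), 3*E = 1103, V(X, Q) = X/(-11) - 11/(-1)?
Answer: -167326/380869449109 ≈ -4.3933e-7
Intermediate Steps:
V(X, Q) = 11 - X/11 (V(X, Q) = X*(-1/11) - 11*(-1) = -X/11 + 11 = 11 - X/11)
E = 1103/3 (E = (1/3)*1103 = 1103/3 ≈ 367.67)
k(R, M) = 1/(2*(1103/3 + 40*R)) (k(R, M) = 1/(2*((R*(-10))*(-4) + 1103/3)) = 1/(2*(-10*R*(-4) + 1103/3)) = 1/(2*(40*R + 1103/3)) = 1/(2*(1103/3 + 40*R)))
1/((407*V(-19, -5) - 2281392) + k(688, -1068)) = 1/((407*(11 - 1/11*(-19)) - 2281392) + 3/(2*(1103 + 120*688))) = 1/((407*(11 + 19/11) - 2281392) + 3/(2*(1103 + 82560))) = 1/((407*(140/11) - 2281392) + (3/2)/83663) = 1/((5180 - 2281392) + (3/2)*(1/83663)) = 1/(-2276212 + 3/167326) = 1/(-380869449109/167326) = -167326/380869449109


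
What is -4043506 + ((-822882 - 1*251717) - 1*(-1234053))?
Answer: -3884052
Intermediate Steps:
-4043506 + ((-822882 - 1*251717) - 1*(-1234053)) = -4043506 + ((-822882 - 251717) + 1234053) = -4043506 + (-1074599 + 1234053) = -4043506 + 159454 = -3884052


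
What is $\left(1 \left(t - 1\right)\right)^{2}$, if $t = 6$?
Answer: $25$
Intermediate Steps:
$\left(1 \left(t - 1\right)\right)^{2} = \left(1 \left(6 - 1\right)\right)^{2} = \left(1 \cdot 5\right)^{2} = 5^{2} = 25$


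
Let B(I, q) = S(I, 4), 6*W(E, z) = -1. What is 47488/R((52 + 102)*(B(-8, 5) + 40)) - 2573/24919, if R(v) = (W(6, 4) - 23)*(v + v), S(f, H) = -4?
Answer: -32933663/114303453 ≈ -0.28813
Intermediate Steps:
W(E, z) = -1/6 (W(E, z) = (1/6)*(-1) = -1/6)
B(I, q) = -4
R(v) = -139*v/3 (R(v) = (-1/6 - 23)*(v + v) = -139*v/3)
47488/R((52 + 102)*(B(-8, 5) + 40)) - 2573/24919 = 47488/((-139*(52 + 102)*(-4 + 40)/3)) - 2573/24919 = 47488/((-21406*36/3)) - 2573*1/24919 = 47488/((-139/3*5544)) - 2573/24919 = 47488/(-256872) - 2573/24919 = 47488*(-1/256872) - 2573/24919 = -848/4587 - 2573/24919 = -32933663/114303453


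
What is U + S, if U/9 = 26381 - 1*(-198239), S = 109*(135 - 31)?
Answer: 2032916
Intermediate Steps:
S = 11336 (S = 109*104 = 11336)
U = 2021580 (U = 9*(26381 - 1*(-198239)) = 9*(26381 + 198239) = 9*224620 = 2021580)
U + S = 2021580 + 11336 = 2032916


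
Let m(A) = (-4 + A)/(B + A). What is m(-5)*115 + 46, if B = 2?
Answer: 391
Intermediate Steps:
m(A) = (-4 + A)/(2 + A)
m(-5)*115 + 46 = ((-4 - 5)/(2 - 5))*115 + 46 = (-9/(-3))*115 + 46 = -⅓*(-9)*115 + 46 = 3*115 + 46 = 345 + 46 = 391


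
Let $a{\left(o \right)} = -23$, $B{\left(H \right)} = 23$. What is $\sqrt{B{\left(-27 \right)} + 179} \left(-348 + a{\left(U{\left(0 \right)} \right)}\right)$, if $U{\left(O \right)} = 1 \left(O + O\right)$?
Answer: $- 371 \sqrt{202} \approx -5272.9$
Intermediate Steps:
$U{\left(O \right)} = 2 O$ ($U{\left(O \right)} = 1 \cdot 2 O = 2 O$)
$\sqrt{B{\left(-27 \right)} + 179} \left(-348 + a{\left(U{\left(0 \right)} \right)}\right) = \sqrt{23 + 179} \left(-348 - 23\right) = \sqrt{202} \left(-371\right) = - 371 \sqrt{202}$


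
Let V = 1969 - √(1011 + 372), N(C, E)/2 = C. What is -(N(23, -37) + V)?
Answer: -2015 + √1383 ≈ -1977.8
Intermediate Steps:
N(C, E) = 2*C
V = 1969 - √1383 ≈ 1931.8
-(N(23, -37) + V) = -(2*23 + (1969 - √1383)) = -(46 + (1969 - √1383)) = -(2015 - √1383) = -2015 + √1383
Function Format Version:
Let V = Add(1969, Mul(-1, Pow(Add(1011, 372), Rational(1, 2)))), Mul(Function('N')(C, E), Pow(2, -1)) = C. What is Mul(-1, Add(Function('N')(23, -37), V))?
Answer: Add(-2015, Pow(1383, Rational(1, 2))) ≈ -1977.8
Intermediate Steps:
Function('N')(C, E) = Mul(2, C)
V = Add(1969, Mul(-1, Pow(1383, Rational(1, 2)))) ≈ 1931.8
Mul(-1, Add(Function('N')(23, -37), V)) = Mul(-1, Add(Mul(2, 23), Add(1969, Mul(-1, Pow(1383, Rational(1, 2)))))) = Mul(-1, Add(46, Add(1969, Mul(-1, Pow(1383, Rational(1, 2)))))) = Mul(-1, Add(2015, Mul(-1, Pow(1383, Rational(1, 2))))) = Add(-2015, Pow(1383, Rational(1, 2)))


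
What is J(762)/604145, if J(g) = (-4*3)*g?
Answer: -9144/604145 ≈ -0.015135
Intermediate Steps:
J(g) = -12*g
J(762)/604145 = -12*762/604145 = -9144*1/604145 = -9144/604145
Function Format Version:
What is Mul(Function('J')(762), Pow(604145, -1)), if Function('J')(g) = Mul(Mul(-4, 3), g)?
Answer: Rational(-9144, 604145) ≈ -0.015135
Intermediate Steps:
Function('J')(g) = Mul(-12, g)
Mul(Function('J')(762), Pow(604145, -1)) = Mul(Mul(-12, 762), Pow(604145, -1)) = Mul(-9144, Rational(1, 604145)) = Rational(-9144, 604145)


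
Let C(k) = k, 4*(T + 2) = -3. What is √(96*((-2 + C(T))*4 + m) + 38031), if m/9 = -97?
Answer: 3*I*√5289 ≈ 218.18*I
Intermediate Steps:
m = -873 (m = 9*(-97) = -873)
T = -11/4 (T = -2 + (¼)*(-3) = -2 - ¾ = -11/4 ≈ -2.7500)
√(96*((-2 + C(T))*4 + m) + 38031) = √(96*((-2 - 11/4)*4 - 873) + 38031) = √(96*(-19/4*4 - 873) + 38031) = √(96*(-19 - 873) + 38031) = √(96*(-892) + 38031) = √(-85632 + 38031) = √(-47601) = 3*I*√5289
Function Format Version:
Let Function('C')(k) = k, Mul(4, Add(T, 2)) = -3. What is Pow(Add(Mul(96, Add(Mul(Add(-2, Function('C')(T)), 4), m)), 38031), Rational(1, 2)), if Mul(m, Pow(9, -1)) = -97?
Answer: Mul(3, I, Pow(5289, Rational(1, 2))) ≈ Mul(218.18, I)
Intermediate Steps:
m = -873 (m = Mul(9, -97) = -873)
T = Rational(-11, 4) (T = Add(-2, Mul(Rational(1, 4), -3)) = Add(-2, Rational(-3, 4)) = Rational(-11, 4) ≈ -2.7500)
Pow(Add(Mul(96, Add(Mul(Add(-2, Function('C')(T)), 4), m)), 38031), Rational(1, 2)) = Pow(Add(Mul(96, Add(Mul(Add(-2, Rational(-11, 4)), 4), -873)), 38031), Rational(1, 2)) = Pow(Add(Mul(96, Add(Mul(Rational(-19, 4), 4), -873)), 38031), Rational(1, 2)) = Pow(Add(Mul(96, Add(-19, -873)), 38031), Rational(1, 2)) = Pow(Add(Mul(96, -892), 38031), Rational(1, 2)) = Pow(Add(-85632, 38031), Rational(1, 2)) = Pow(-47601, Rational(1, 2)) = Mul(3, I, Pow(5289, Rational(1, 2)))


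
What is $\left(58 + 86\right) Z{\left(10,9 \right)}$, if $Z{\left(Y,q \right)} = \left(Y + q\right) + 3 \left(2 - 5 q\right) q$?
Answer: $-164448$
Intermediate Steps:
$Z{\left(Y,q \right)} = Y + q + q \left(6 - 15 q\right)$ ($Z{\left(Y,q \right)} = \left(Y + q\right) + \left(6 - 15 q\right) q = \left(Y + q\right) + q \left(6 - 15 q\right) = Y + q + q \left(6 - 15 q\right)$)
$\left(58 + 86\right) Z{\left(10,9 \right)} = \left(58 + 86\right) \left(10 - 15 \cdot 9^{2} + 7 \cdot 9\right) = 144 \left(10 - 1215 + 63\right) = 144 \left(-1142\right) = -164448$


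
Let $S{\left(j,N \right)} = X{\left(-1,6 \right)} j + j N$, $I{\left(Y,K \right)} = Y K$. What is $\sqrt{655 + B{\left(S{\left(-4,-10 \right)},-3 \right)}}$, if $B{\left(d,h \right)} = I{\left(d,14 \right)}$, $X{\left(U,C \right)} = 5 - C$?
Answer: $\sqrt{1271} \approx 35.651$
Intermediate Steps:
$I{\left(Y,K \right)} = K Y$
$S{\left(j,N \right)} = - j + N j$ ($S{\left(j,N \right)} = \left(5 - 6\right) j + j N = \left(5 - 6\right) j + N j = - j + N j$)
$B{\left(d,h \right)} = 14 d$
$\sqrt{655 + B{\left(S{\left(-4,-10 \right)},-3 \right)}} = \sqrt{655 + 14 \left(- 4 \left(-1 - 10\right)\right)} = \sqrt{655 + 14 \left(\left(-4\right) \left(-11\right)\right)} = \sqrt{655 + 14 \cdot 44} = \sqrt{655 + 616} = \sqrt{1271}$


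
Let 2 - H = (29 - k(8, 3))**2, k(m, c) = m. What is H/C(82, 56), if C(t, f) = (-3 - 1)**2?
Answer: -439/16 ≈ -27.438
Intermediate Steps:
C(t, f) = 16 (C(t, f) = (-4)**2 = 16)
H = -439 (H = 2 - (29 - 1*8)**2 = 2 - (29 - 8)**2 = 2 - 1*21**2 = 2 - 1*441 = 2 - 441 = -439)
H/C(82, 56) = -439/16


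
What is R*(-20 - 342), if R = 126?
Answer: -45612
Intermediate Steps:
R*(-20 - 342) = 126*(-20 - 342) = 126*(-362) = -45612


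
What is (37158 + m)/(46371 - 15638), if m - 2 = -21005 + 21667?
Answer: 37822/30733 ≈ 1.2307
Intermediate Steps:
m = 664 (m = 2 + (-21005 + 21667) = 2 + 662 = 664)
(37158 + m)/(46371 - 15638) = (37158 + 664)/(46371 - 15638) = 37822/30733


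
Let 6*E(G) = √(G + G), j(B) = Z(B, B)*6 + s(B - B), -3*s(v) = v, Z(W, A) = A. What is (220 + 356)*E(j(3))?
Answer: 576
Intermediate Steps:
s(v) = -v/3
j(B) = 6*B (j(B) = B*6 - (B - B)/3 = 6*B - ⅓*0 = 6*B + 0 = 6*B)
E(G) = √2*√G/6 (E(G) = √(G + G)/6 = √(2*G)/6 = (√2*√G)/6 = √2*√G/6)
(220 + 356)*E(j(3)) = (220 + 356)*(√2*√(6*3)/6) = 576*(√2*√18/6) = 576*(√2*(3*√2)/6) = 576*1 = 576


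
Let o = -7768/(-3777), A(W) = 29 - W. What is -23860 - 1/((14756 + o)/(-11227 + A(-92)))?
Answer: -664971303719/27870590 ≈ -23859.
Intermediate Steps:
o = 7768/3777 (o = -7768*(-1/3777) = 7768/3777 ≈ 2.0567)
-23860 - 1/((14756 + o)/(-11227 + A(-92))) = -23860 - 1/((14756 + 7768/3777)/(-11227 + (29 - 1*(-92)))) = -23860 - 1/(55741180/(3777*(-11227 + (29 + 92)))) = -23860 - 1/(55741180/(3777*(-11227 + 121))) = -23860 - 1/((55741180/3777)/(-11106)) = -23860 - 1/((55741180/3777)*(-1/11106)) = -23860 - 1/(-27870590/20973681) = -23860 - 1*(-20973681/27870590) = -23860 + 20973681/27870590 = -664971303719/27870590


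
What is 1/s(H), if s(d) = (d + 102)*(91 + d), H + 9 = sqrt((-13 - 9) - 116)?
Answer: -I/(-7488*I + 175*sqrt(138)) ≈ 0.00012419 - 3.4095e-5*I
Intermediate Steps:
H = -9 + I*sqrt(138) (H = -9 + sqrt((-13 - 9) - 116) = -9 + sqrt(-22 - 116) = -9 + sqrt(-138) = -9 + I*sqrt(138) ≈ -9.0 + 11.747*I)
s(d) = (91 + d)*(102 + d) (s(d) = (102 + d)*(91 + d) = (91 + d)*(102 + d))
1/s(H) = 1/(9282 + (-9 + I*sqrt(138))**2 + 193*(-9 + I*sqrt(138))) = 1/(9282 + (-9 + I*sqrt(138))**2 + (-1737 + 193*I*sqrt(138))) = 1/(7545 + (-9 + I*sqrt(138))**2 + 193*I*sqrt(138))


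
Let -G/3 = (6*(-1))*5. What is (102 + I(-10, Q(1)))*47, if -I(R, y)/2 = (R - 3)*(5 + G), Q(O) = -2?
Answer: 120884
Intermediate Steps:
G = 90 (G = -3*6*(-1)*5 = -(-18)*5 = -3*(-30) = 90)
I(R, y) = 570 - 190*R (I(R, y) = -2*(R - 3)*(5 + 90) = -2*(-3 + R)*95 = -2*(-285 + 95*R) = 570 - 190*R)
(102 + I(-10, Q(1)))*47 = (102 + (570 - 190*(-10)))*47 = (102 + (570 + 1900))*47 = (102 + 2470)*47 = 2572*47 = 120884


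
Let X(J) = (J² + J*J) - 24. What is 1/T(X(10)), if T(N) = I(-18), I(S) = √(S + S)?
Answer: -I/6 ≈ -0.16667*I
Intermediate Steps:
I(S) = √2*√S (I(S) = √(2*S) = √2*√S)
X(J) = -24 + 2*J² (X(J) = (J² + J²) - 24 = 2*J² - 24 = -24 + 2*J²)
T(N) = 6*I (T(N) = √2*√(-18) = √2*(3*I*√2) = 6*I)
1/T(X(10)) = 1/(6*I) = -I/6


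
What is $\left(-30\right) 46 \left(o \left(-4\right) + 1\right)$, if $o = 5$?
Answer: $26220$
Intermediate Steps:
$\left(-30\right) 46 \left(o \left(-4\right) + 1\right) = \left(-30\right) 46 \left(5 \left(-4\right) + 1\right) = - 1380 \left(-20 + 1\right) = \left(-1380\right) \left(-19\right) = 26220$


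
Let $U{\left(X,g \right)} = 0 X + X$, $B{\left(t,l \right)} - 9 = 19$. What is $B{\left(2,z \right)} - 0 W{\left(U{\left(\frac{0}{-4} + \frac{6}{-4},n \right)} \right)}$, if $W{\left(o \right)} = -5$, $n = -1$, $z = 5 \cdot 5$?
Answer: $28$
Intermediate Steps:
$z = 25$
$B{\left(t,l \right)} = 28$ ($B{\left(t,l \right)} = 9 + 19 = 28$)
$U{\left(X,g \right)} = X$ ($U{\left(X,g \right)} = 0 + X = X$)
$B{\left(2,z \right)} - 0 W{\left(U{\left(\frac{0}{-4} + \frac{6}{-4},n \right)} \right)} = 28 - 0 \left(-5\right) = 28 - 0 = 28 + 0 = 28$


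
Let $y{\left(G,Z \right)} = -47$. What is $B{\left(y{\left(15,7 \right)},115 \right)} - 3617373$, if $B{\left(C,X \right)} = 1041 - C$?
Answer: $-3616285$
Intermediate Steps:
$B{\left(y{\left(15,7 \right)},115 \right)} - 3617373 = \left(1041 - -47\right) - 3617373 = \left(1041 + 47\right) - 3617373 = 1088 - 3617373 = -3616285$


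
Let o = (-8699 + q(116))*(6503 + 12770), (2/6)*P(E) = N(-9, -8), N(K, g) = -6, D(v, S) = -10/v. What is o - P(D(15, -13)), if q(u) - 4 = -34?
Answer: -168233999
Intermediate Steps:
P(E) = -18 (P(E) = 3*(-6) = -18)
q(u) = -30 (q(u) = 4 - 34 = -30)
o = -168234017 (o = (-8699 - 30)*(6503 + 12770) = -8729*19273 = -168234017)
o - P(D(15, -13)) = -168234017 - 1*(-18) = -168234017 + 18 = -168233999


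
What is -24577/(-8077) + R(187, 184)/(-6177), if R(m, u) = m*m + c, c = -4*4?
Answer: -43501084/16630543 ≈ -2.6157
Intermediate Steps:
c = -16
R(m, u) = -16 + m² (R(m, u) = m*m - 16 = m² - 16 = -16 + m²)
-24577/(-8077) + R(187, 184)/(-6177) = -24577/(-8077) + (-16 + 187²)/(-6177) = -24577*(-1/8077) + (-16 + 34969)*(-1/6177) = 24577/8077 + 34953*(-1/6177) = 24577/8077 - 11651/2059 = -43501084/16630543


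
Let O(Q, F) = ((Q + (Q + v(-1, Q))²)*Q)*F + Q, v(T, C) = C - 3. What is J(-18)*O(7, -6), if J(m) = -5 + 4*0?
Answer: 26845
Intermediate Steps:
v(T, C) = -3 + C
J(m) = -5 (J(m) = -5 + 0 = -5)
O(Q, F) = Q + F*Q*(Q + (-3 + 2*Q)²) (O(Q, F) = ((Q + (Q + (-3 + Q))²)*Q)*F + Q = ((Q + (-3 + 2*Q)²)*Q)*F + Q = (Q*(Q + (-3 + 2*Q)²))*F + Q = F*Q*(Q + (-3 + 2*Q)²) + Q = Q + F*Q*(Q + (-3 + 2*Q)²))
J(-18)*O(7, -6) = -35*(1 - 6*7 - 6*(-3 + 2*7)²) = -35*(1 - 42 - 6*(-3 + 14)²) = -35*(1 - 42 - 6*11²) = -35*(1 - 42 - 6*121) = -35*(1 - 42 - 726) = -35*(-767) = -5*(-5369) = 26845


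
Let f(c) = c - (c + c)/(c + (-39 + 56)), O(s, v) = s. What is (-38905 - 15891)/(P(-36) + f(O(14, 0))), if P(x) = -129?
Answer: 1698676/3593 ≈ 472.77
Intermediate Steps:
f(c) = c - 2*c/(17 + c) (f(c) = c - 2*c/(c + 17) = c - 2*c/(17 + c))
(-38905 - 15891)/(P(-36) + f(O(14, 0))) = (-38905 - 15891)/(-129 + 14*(15 + 14)/(17 + 14)) = -54796/(-129 + 14*29/31) = -54796/(-129 + 14*(1/31)*29) = -54796/(-129 + 406/31) = -54796/(-3593/31) = -54796*(-31/3593) = 1698676/3593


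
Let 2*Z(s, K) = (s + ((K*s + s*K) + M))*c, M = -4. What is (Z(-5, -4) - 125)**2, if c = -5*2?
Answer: 78400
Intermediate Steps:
c = -10
Z(s, K) = 20 - 5*s - 10*K*s (Z(s, K) = ((s + ((K*s + s*K) - 4))*(-10))/2 = ((s + ((K*s + K*s) - 4))*(-10))/2 = ((s + (2*K*s - 4))*(-10))/2 = ((s + (-4 + 2*K*s))*(-10))/2 = ((-4 + s + 2*K*s)*(-10))/2 = (40 - 10*s - 20*K*s)/2 = 20 - 5*s - 10*K*s)
(Z(-5, -4) - 125)**2 = ((20 - 5*(-5) - 10*(-4)*(-5)) - 125)**2 = ((20 + 25 - 200) - 125)**2 = (-155 - 125)**2 = (-280)**2 = 78400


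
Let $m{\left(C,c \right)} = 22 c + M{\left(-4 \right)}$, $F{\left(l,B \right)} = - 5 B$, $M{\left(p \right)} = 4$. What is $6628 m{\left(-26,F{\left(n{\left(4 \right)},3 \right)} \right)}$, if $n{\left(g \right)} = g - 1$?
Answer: $-2160728$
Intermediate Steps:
$n{\left(g \right)} = -1 + g$
$m{\left(C,c \right)} = 4 + 22 c$ ($m{\left(C,c \right)} = 22 c + 4 = 4 + 22 c$)
$6628 m{\left(-26,F{\left(n{\left(4 \right)},3 \right)} \right)} = 6628 \left(4 + 22 \left(\left(-5\right) 3\right)\right) = 6628 \left(4 + 22 \left(-15\right)\right) = 6628 \left(4 - 330\right) = 6628 \left(-326\right) = -2160728$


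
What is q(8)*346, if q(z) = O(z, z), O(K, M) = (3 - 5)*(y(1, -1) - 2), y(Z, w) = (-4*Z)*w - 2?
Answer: 0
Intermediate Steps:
y(Z, w) = -2 - 4*Z*w (y(Z, w) = -4*Z*w - 2 = -2 - 4*Z*w)
O(K, M) = 0 (O(K, M) = (3 - 5)*((-2 - 4*1*(-1)) - 2) = -2*((-2 + 4) - 2) = -2*(2 - 2) = -2*0 = 0)
q(z) = 0
q(8)*346 = 0*346 = 0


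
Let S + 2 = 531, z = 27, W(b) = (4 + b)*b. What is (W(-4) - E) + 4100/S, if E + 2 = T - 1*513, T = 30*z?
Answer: -151955/529 ≈ -287.25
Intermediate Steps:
W(b) = b*(4 + b)
S = 529 (S = -2 + 531 = 529)
T = 810 (T = 30*27 = 810)
E = 295 (E = -2 + (810 - 1*513) = -2 + (810 - 513) = -2 + 297 = 295)
(W(-4) - E) + 4100/S = (-4*(4 - 4) - 1*295) + 4100/529 = (-4*0 - 295) + 4100*(1/529) = (0 - 295) + 4100/529 = -295 + 4100/529 = -151955/529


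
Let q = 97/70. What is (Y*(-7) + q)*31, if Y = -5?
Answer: 78957/70 ≈ 1128.0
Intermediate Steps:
q = 97/70 (q = 97*(1/70) = 97/70 ≈ 1.3857)
(Y*(-7) + q)*31 = (-5*(-7) + 97/70)*31 = (35 + 97/70)*31 = (2547/70)*31 = 78957/70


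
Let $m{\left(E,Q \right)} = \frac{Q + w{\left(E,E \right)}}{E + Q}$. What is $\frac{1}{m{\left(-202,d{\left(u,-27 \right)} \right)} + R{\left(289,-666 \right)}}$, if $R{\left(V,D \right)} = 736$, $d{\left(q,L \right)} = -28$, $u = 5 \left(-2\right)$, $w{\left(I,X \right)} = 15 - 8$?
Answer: $\frac{230}{169301} \approx 0.0013585$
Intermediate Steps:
$w{\left(I,X \right)} = 7$ ($w{\left(I,X \right)} = 15 - 8 = 7$)
$u = -10$
$m{\left(E,Q \right)} = \frac{7 + Q}{E + Q}$ ($m{\left(E,Q \right)} = \frac{Q + 7}{E + Q} = \frac{7 + Q}{E + Q}$)
$\frac{1}{m{\left(-202,d{\left(u,-27 \right)} \right)} + R{\left(289,-666 \right)}} = \frac{1}{\frac{7 - 28}{-202 - 28} + 736} = \frac{1}{\frac{1}{-230} \left(-21\right) + 736} = \frac{1}{\left(- \frac{1}{230}\right) \left(-21\right) + 736} = \frac{1}{\frac{21}{230} + 736} = \frac{1}{\frac{169301}{230}} = \frac{230}{169301}$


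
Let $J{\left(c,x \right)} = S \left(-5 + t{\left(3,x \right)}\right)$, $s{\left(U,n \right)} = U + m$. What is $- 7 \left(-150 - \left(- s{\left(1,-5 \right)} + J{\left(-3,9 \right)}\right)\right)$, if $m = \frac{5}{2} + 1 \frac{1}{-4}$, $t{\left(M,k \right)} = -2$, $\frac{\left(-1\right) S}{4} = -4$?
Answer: $\frac{973}{4} \approx 243.25$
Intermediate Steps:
$S = 16$ ($S = \left(-4\right) \left(-4\right) = 16$)
$m = \frac{9}{4}$ ($m = 5 \cdot \frac{1}{2} + 1 \left(- \frac{1}{4}\right) = \frac{5}{2} - \frac{1}{4} = \frac{9}{4} \approx 2.25$)
$s{\left(U,n \right)} = \frac{9}{4} + U$ ($s{\left(U,n \right)} = U + \frac{9}{4} = \frac{9}{4} + U$)
$J{\left(c,x \right)} = -112$ ($J{\left(c,x \right)} = 16 \left(-5 - 2\right) = 16 \left(-7\right) = -112$)
$- 7 \left(-150 - \left(- s{\left(1,-5 \right)} + J{\left(-3,9 \right)}\right)\right) = - 7 \left(-150 + \left(\left(\frac{9}{4} + 1\right) - -112\right)\right) = - 7 \left(-150 + \left(\frac{13}{4} + 112\right)\right) = - 7 \left(-150 + \frac{461}{4}\right) = \left(-7\right) \left(- \frac{139}{4}\right) = \frac{973}{4}$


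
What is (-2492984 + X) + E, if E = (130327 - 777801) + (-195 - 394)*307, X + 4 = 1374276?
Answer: -1947009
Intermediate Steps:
X = 1374272 (X = -4 + 1374276 = 1374272)
E = -828297 (E = -647474 - 589*307 = -647474 - 180823 = -828297)
(-2492984 + X) + E = (-2492984 + 1374272) - 828297 = -1118712 - 828297 = -1947009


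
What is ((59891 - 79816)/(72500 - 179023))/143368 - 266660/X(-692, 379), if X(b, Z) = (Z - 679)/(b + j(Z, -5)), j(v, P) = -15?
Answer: -143960354914824109/229079841960 ≈ -6.2843e+5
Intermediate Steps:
X(b, Z) = (-679 + Z)/(-15 + b) (X(b, Z) = (Z - 679)/(b - 15) = (-679 + Z)/(-15 + b))
((59891 - 79816)/(72500 - 179023))/143368 - 266660/X(-692, 379) = ((59891 - 79816)/(72500 - 179023))/143368 - 266660*(-15 - 692)/(-679 + 379) = -19925/(-106523)*(1/143368) - 266660/(-300/(-707)) = -19925*(-1/106523)*(1/143368) - 266660/((-1/707*(-300))) = (19925/106523)*(1/143368) - 266660/300/707 = 19925/15271989464 - 266660*707/300 = 19925/15271989464 - 9426431/15 = -143960354914824109/229079841960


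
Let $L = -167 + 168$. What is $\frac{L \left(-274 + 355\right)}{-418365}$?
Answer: $- \frac{1}{5165} \approx -0.00019361$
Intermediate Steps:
$L = 1$
$\frac{L \left(-274 + 355\right)}{-418365} = \frac{1 \left(-274 + 355\right)}{-418365} = 1 \cdot 81 \left(- \frac{1}{418365}\right) = 81 \left(- \frac{1}{418365}\right) = - \frac{1}{5165}$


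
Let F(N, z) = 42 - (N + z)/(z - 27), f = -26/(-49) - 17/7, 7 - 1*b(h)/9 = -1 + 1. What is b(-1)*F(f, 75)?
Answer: 142803/56 ≈ 2550.1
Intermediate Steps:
b(h) = 63 (b(h) = 63 - 9*(-1 + 1) = 63 - 9*0 = 63 + 0 = 63)
f = -93/49 (f = -26*(-1/49) - 17*1/7 = 26/49 - 17/7 = -93/49 ≈ -1.8980)
F(N, z) = 42 - (N + z)/(-27 + z)
b(-1)*F(f, 75) = 63*((-1134 - 1*(-93/49) + 41*75)/(-27 + 75)) = 63*((-1134 + 93/49 + 3075)/48) = 63*((1/48)*(95202/49)) = 63*(15867/392) = 142803/56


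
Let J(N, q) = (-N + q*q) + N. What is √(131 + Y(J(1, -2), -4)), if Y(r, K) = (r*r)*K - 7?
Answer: 2*√15 ≈ 7.7460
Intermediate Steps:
J(N, q) = q² (J(N, q) = (-N + q²) + N = (q² - N) + N = q²)
Y(r, K) = -7 + K*r² (Y(r, K) = r²*K - 7 = K*r² - 7 = -7 + K*r²)
√(131 + Y(J(1, -2), -4)) = √(131 + (-7 - 4*((-2)²)²)) = √(131 + (-7 - 4*4²)) = √(131 + (-7 - 4*16)) = √(131 + (-7 - 64)) = √(131 - 71) = √60 = 2*√15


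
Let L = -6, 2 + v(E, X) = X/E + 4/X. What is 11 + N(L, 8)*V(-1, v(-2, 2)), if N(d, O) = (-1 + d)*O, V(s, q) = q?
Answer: 67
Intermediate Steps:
v(E, X) = -2 + 4/X + X/E (v(E, X) = -2 + (X/E + 4/X) = -2 + (4/X + X/E) = -2 + 4/X + X/E)
N(d, O) = O*(-1 + d)
11 + N(L, 8)*V(-1, v(-2, 2)) = 11 + (8*(-1 - 6))*(-2 + 4/2 + 2/(-2)) = 11 + (8*(-7))*(-2 + 4*(1/2) + 2*(-1/2)) = 11 - 56*(-2 + 2 - 1) = 11 - 56*(-1) = 11 + 56 = 67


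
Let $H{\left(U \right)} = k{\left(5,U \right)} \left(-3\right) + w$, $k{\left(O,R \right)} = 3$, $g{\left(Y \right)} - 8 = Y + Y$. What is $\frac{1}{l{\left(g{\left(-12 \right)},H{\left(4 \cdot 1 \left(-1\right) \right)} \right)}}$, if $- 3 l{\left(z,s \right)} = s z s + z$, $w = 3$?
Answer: $\frac{3}{592} \approx 0.0050676$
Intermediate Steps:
$g{\left(Y \right)} = 8 + 2 Y$ ($g{\left(Y \right)} = 8 + \left(Y + Y\right) = 8 + 2 Y$)
$H{\left(U \right)} = -6$ ($H{\left(U \right)} = 3 \left(-3\right) + 3 = -9 + 3 = -6$)
$l{\left(z,s \right)} = - \frac{z}{3} - \frac{z s^{2}}{3}$ ($l{\left(z,s \right)} = - \frac{s z s + z}{3} = - \frac{z s^{2} + z}{3} = - \frac{z + z s^{2}}{3} = - \frac{z}{3} - \frac{z s^{2}}{3}$)
$\frac{1}{l{\left(g{\left(-12 \right)},H{\left(4 \cdot 1 \left(-1\right) \right)} \right)}} = \frac{1}{\left(- \frac{1}{3}\right) \left(8 + 2 \left(-12\right)\right) \left(1 + \left(-6\right)^{2}\right)} = \frac{1}{\left(- \frac{1}{3}\right) \left(8 - 24\right) \left(1 + 36\right)} = \frac{1}{\left(- \frac{1}{3}\right) \left(-16\right) 37} = \frac{1}{\frac{592}{3}} = \frac{3}{592}$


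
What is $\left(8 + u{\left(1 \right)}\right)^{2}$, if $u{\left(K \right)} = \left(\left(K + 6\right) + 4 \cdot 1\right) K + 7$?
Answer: $676$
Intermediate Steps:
$u{\left(K \right)} = 7 + K \left(10 + K\right)$ ($u{\left(K \right)} = \left(\left(6 + K\right) + 4\right) K + 7 = \left(10 + K\right) K + 7 = K \left(10 + K\right) + 7 = 7 + K \left(10 + K\right)$)
$\left(8 + u{\left(1 \right)}\right)^{2} = \left(8 + \left(7 + 1^{2} + 10 \cdot 1\right)\right)^{2} = \left(8 + \left(7 + 1 + 10\right)\right)^{2} = \left(8 + 18\right)^{2} = 26^{2} = 676$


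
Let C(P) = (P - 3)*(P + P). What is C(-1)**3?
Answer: 512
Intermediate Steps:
C(P) = 2*P*(-3 + P) (C(P) = (-3 + P)*(2*P) = 2*P*(-3 + P))
C(-1)**3 = (2*(-1)*(-3 - 1))**3 = (2*(-1)*(-4))**3 = 8**3 = 512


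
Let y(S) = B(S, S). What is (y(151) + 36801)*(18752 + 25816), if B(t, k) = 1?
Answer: 1640191536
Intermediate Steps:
y(S) = 1
(y(151) + 36801)*(18752 + 25816) = (1 + 36801)*(18752 + 25816) = 36802*44568 = 1640191536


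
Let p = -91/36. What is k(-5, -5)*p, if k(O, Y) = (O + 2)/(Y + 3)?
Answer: -91/24 ≈ -3.7917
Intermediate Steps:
k(O, Y) = (2 + O)/(3 + Y)
p = -91/36 (p = -91*1/36 = -91/36 ≈ -2.5278)
k(-5, -5)*p = ((2 - 5)/(3 - 5))*(-91/36) = (-3/(-2))*(-91/36) = -½*(-3)*(-91/36) = (3/2)*(-91/36) = -91/24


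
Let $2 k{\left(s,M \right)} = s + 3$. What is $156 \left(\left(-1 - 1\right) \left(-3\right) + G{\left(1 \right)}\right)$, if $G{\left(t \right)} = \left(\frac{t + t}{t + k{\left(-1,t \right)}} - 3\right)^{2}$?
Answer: $1560$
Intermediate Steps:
$k{\left(s,M \right)} = \frac{3}{2} + \frac{s}{2}$ ($k{\left(s,M \right)} = \frac{s + 3}{2} = \frac{3 + s}{2} = \frac{3}{2} + \frac{s}{2}$)
$G{\left(t \right)} = \left(-3 + \frac{2 t}{1 + t}\right)^{2}$ ($G{\left(t \right)} = \left(\frac{t + t}{t + \left(\frac{3}{2} + \frac{1}{2} \left(-1\right)\right)} - 3\right)^{2} = \left(\frac{2 t}{t + \left(\frac{3}{2} - \frac{1}{2}\right)} - 3\right)^{2} = \left(\frac{2 t}{t + 1} - 3\right)^{2} = \left(\frac{2 t}{1 + t} - 3\right)^{2} = \left(-3 + \frac{2 t}{1 + t}\right)^{2}$)
$156 \left(\left(-1 - 1\right) \left(-3\right) + G{\left(1 \right)}\right) = 156 \left(\left(-1 - 1\right) \left(-3\right) + \frac{\left(3 + 1\right)^{2}}{\left(1 + 1\right)^{2}}\right) = 156 \left(\left(-2\right) \left(-3\right) + \frac{4^{2}}{4}\right) = 156 \left(6 + \frac{1}{4} \cdot 16\right) = 156 \left(6 + 4\right) = 156 \cdot 10 = 1560$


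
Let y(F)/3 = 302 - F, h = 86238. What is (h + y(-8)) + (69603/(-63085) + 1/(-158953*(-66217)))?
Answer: 57878320685296958362/663994278681085 ≈ 87167.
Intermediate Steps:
y(F) = 906 - 3*F (y(F) = 3*(302 - F) = 906 - 3*F)
(h + y(-8)) + (69603/(-63085) + 1/(-158953*(-66217))) = (86238 + (906 - 3*(-8))) + (69603/(-63085) + 1/(-158953*(-66217))) = (86238 + (906 + 24)) + (69603*(-1/63085) - 1/158953*(-1/66217)) = (86238 + 930) + (-69603/63085 + 1/10525390801) = 87168 - 732598775858918/663994278681085 = 57878320685296958362/663994278681085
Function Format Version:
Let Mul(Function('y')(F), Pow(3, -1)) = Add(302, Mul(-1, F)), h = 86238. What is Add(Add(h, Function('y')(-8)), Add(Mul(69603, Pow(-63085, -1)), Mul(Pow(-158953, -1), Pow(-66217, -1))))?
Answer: Rational(57878320685296958362, 663994278681085) ≈ 87167.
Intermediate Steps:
Function('y')(F) = Add(906, Mul(-3, F)) (Function('y')(F) = Mul(3, Add(302, Mul(-1, F))) = Add(906, Mul(-3, F)))
Add(Add(h, Function('y')(-8)), Add(Mul(69603, Pow(-63085, -1)), Mul(Pow(-158953, -1), Pow(-66217, -1)))) = Add(Add(86238, Add(906, Mul(-3, -8))), Add(Mul(69603, Pow(-63085, -1)), Mul(Pow(-158953, -1), Pow(-66217, -1)))) = Add(Add(86238, Add(906, 24)), Add(Mul(69603, Rational(-1, 63085)), Mul(Rational(-1, 158953), Rational(-1, 66217)))) = Add(Add(86238, 930), Add(Rational(-69603, 63085), Rational(1, 10525390801))) = Add(87168, Rational(-732598775858918, 663994278681085)) = Rational(57878320685296958362, 663994278681085)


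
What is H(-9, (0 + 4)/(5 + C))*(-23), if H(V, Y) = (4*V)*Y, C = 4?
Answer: 368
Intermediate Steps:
H(V, Y) = 4*V*Y
H(-9, (0 + 4)/(5 + C))*(-23) = (4*(-9)*((0 + 4)/(5 + 4)))*(-23) = (4*(-9)*(4/9))*(-23) = -16*(-23) = 368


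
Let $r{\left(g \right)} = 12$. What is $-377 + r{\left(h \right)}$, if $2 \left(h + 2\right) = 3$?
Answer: $-365$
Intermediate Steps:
$h = - \frac{1}{2}$ ($h = -2 + \frac{1}{2} \cdot 3 = -2 + \frac{3}{2} = - \frac{1}{2} \approx -0.5$)
$-377 + r{\left(h \right)} = -377 + 12 = -365$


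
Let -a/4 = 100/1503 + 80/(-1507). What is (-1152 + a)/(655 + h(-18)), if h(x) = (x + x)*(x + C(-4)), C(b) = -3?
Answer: -2609426032/3195944631 ≈ -0.81648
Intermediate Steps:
a = -121840/2265021 (a = -4*(100/1503 + 80/(-1507)) = -4*(100*(1/1503) + 80*(-1/1507)) = -4*(100/1503 - 80/1507) = -4*30460/2265021 = -121840/2265021 ≈ -0.053792)
h(x) = 2*x*(-3 + x) (h(x) = (x + x)*(x - 3) = (2*x)*(-3 + x) = 2*x*(-3 + x))
(-1152 + a)/(655 + h(-18)) = (-1152 - 121840/2265021)/(655 + 2*(-18)*(-3 - 18)) = -2609426032/(2265021*(655 + 2*(-18)*(-21))) = -2609426032/(2265021*(655 + 756)) = -2609426032/2265021/1411 = -2609426032/2265021*1/1411 = -2609426032/3195944631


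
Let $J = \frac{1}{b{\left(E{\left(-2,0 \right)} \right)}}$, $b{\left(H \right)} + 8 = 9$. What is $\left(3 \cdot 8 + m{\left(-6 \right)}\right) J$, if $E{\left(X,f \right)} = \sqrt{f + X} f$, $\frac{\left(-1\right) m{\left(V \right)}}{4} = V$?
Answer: $48$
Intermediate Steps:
$m{\left(V \right)} = - 4 V$
$E{\left(X,f \right)} = f \sqrt{X + f}$ ($E{\left(X,f \right)} = \sqrt{X + f} f = f \sqrt{X + f}$)
$b{\left(H \right)} = 1$ ($b{\left(H \right)} = -8 + 9 = 1$)
$J = 1$ ($J = 1^{-1} = 1$)
$\left(3 \cdot 8 + m{\left(-6 \right)}\right) J = \left(3 \cdot 8 - -24\right) 1 = \left(24 + 24\right) 1 = 48 \cdot 1 = 48$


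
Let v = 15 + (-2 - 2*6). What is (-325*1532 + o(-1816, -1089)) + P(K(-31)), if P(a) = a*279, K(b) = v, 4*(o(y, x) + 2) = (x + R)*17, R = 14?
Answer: -2008767/4 ≈ -5.0219e+5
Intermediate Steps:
o(y, x) = 115/2 + 17*x/4 (o(y, x) = -2 + ((x + 14)*17)/4 = -2 + ((14 + x)*17)/4 = -2 + (238 + 17*x)/4 = -2 + (119/2 + 17*x/4) = 115/2 + 17*x/4)
v = 1 (v = 15 + (-2 - 12) = 15 - 14 = 1)
K(b) = 1
P(a) = 279*a
(-325*1532 + o(-1816, -1089)) + P(K(-31)) = (-325*1532 + (115/2 + (17/4)*(-1089))) + 279*1 = (-497900 + (115/2 - 18513/4)) + 279 = (-497900 - 18283/4) + 279 = -2009883/4 + 279 = -2008767/4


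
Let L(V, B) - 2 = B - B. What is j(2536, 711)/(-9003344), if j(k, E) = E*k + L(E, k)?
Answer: -901549/4501672 ≈ -0.20027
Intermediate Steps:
L(V, B) = 2 (L(V, B) = 2 + (B - B) = 2 + 0 = 2)
j(k, E) = 2 + E*k (j(k, E) = E*k + 2 = 2 + E*k)
j(2536, 711)/(-9003344) = (2 + 711*2536)/(-9003344) = (2 + 1803096)*(-1/9003344) = 1803098*(-1/9003344) = -901549/4501672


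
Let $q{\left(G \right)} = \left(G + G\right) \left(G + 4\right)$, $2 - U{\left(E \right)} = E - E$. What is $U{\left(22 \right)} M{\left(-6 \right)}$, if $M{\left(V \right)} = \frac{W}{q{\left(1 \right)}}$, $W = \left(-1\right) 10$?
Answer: $-2$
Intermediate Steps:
$W = -10$
$U{\left(E \right)} = 2$ ($U{\left(E \right)} = 2 - \left(E - E\right) = 2 - 0 = 2 + 0 = 2$)
$q{\left(G \right)} = 2 G \left(4 + G\right)$
$M{\left(V \right)} = -1$ ($M{\left(V \right)} = - \frac{10}{2 \cdot 1 \left(4 + 1\right)} = - \frac{10}{2 \cdot 1 \cdot 5} = - \frac{10}{10} = \left(-10\right) \frac{1}{10} = -1$)
$U{\left(22 \right)} M{\left(-6 \right)} = 2 \left(-1\right) = -2$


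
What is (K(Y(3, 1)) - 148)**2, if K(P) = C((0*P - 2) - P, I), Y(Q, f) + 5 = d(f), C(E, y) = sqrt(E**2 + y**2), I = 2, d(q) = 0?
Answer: (148 - sqrt(13))**2 ≈ 20850.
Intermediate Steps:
Y(Q, f) = -5 (Y(Q, f) = -5 + 0 = -5)
K(P) = sqrt(4 + (-2 - P)**2) (K(P) = sqrt(((0*P - 2) - P)**2 + 2**2) = sqrt(((0 - 2) - P)**2 + 4) = sqrt((-2 - P)**2 + 4) = sqrt(4 + (-2 - P)**2))
(K(Y(3, 1)) - 148)**2 = (sqrt(4 + (2 - 5)**2) - 148)**2 = (sqrt(4 + (-3)**2) - 148)**2 = (sqrt(4 + 9) - 148)**2 = (sqrt(13) - 148)**2 = (-148 + sqrt(13))**2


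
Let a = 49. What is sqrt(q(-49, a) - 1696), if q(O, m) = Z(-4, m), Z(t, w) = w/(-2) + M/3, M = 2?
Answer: I*sqrt(61914)/6 ≈ 41.471*I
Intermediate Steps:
Z(t, w) = 2/3 - w/2 (Z(t, w) = w/(-2) + 2/3 = w*(-1/2) + 2*(1/3) = -w/2 + 2/3 = 2/3 - w/2)
q(O, m) = 2/3 - m/2
sqrt(q(-49, a) - 1696) = sqrt((2/3 - 1/2*49) - 1696) = sqrt((2/3 - 49/2) - 1696) = sqrt(-143/6 - 1696) = sqrt(-10319/6) = I*sqrt(61914)/6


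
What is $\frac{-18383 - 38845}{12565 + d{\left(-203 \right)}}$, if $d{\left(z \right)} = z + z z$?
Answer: $- \frac{19076}{17857} \approx -1.0683$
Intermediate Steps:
$d{\left(z \right)} = z + z^{2}$
$\frac{-18383 - 38845}{12565 + d{\left(-203 \right)}} = \frac{-18383 - 38845}{12565 - 203 \left(1 - 203\right)} = - \frac{57228}{12565 - -41006} = - \frac{57228}{12565 + 41006} = - \frac{57228}{53571} = \left(-57228\right) \frac{1}{53571} = - \frac{19076}{17857}$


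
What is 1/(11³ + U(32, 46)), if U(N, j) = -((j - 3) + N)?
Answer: 1/1256 ≈ 0.00079618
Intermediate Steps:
U(N, j) = 3 - N - j (U(N, j) = -((-3 + j) + N) = -(-3 + N + j) = 3 - N - j)
1/(11³ + U(32, 46)) = 1/(11³ + (3 - 1*32 - 1*46)) = 1/(1331 + (3 - 32 - 46)) = 1/(1331 - 75) = 1/1256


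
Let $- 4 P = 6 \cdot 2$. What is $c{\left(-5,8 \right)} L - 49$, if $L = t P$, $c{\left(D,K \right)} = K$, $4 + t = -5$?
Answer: $167$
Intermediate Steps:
$t = -9$ ($t = -4 - 5 = -9$)
$P = -3$ ($P = - \frac{6 \cdot 2}{4} = \left(- \frac{1}{4}\right) 12 = -3$)
$L = 27$ ($L = \left(-9\right) \left(-3\right) = 27$)
$c{\left(-5,8 \right)} L - 49 = 8 \cdot 27 - 49 = 216 - 49 = 167$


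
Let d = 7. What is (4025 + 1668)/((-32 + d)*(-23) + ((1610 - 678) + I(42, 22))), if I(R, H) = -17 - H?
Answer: 5693/1468 ≈ 3.8781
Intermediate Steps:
(4025 + 1668)/((-32 + d)*(-23) + ((1610 - 678) + I(42, 22))) = (4025 + 1668)/((-32 + 7)*(-23) + ((1610 - 678) + (-17 - 1*22))) = 5693/(-25*(-23) + (932 + (-17 - 22))) = 5693/(575 + (932 - 39)) = 5693/(575 + 893) = 5693/1468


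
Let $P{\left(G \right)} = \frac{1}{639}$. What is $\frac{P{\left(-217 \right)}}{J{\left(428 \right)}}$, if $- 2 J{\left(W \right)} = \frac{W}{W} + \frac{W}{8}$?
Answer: $- \frac{4}{69651} \approx -5.7429 \cdot 10^{-5}$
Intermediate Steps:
$P{\left(G \right)} = \frac{1}{639}$
$J{\left(W \right)} = - \frac{1}{2} - \frac{W}{16}$ ($J{\left(W \right)} = - \frac{\frac{W}{W} + \frac{W}{8}}{2} = - \frac{1 + W \frac{1}{8}}{2} = - \frac{1 + \frac{W}{8}}{2} = - \frac{1}{2} - \frac{W}{16}$)
$\frac{P{\left(-217 \right)}}{J{\left(428 \right)}} = \frac{1}{639 \left(- \frac{1}{2} - \frac{107}{4}\right)} = \frac{1}{639 \left(- \frac{109}{4}\right)} = \frac{1}{639} \left(- \frac{4}{109}\right) = - \frac{4}{69651}$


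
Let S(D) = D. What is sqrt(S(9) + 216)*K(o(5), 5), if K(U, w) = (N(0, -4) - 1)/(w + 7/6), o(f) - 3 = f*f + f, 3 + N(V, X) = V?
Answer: -360/37 ≈ -9.7297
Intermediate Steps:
N(V, X) = -3 + V
o(f) = 3 + f + f**2 (o(f) = 3 + (f*f + f) = 3 + (f**2 + f) = 3 + (f + f**2) = 3 + f + f**2)
K(U, w) = -4/(7/6 + w) (K(U, w) = ((-3 + 0) - 1)/(w + 7/6) = (-3 - 1)/(w + 7*(1/6)) = -4/(w + 7/6) = -4/(7/6 + w))
sqrt(S(9) + 216)*K(o(5), 5) = sqrt(9 + 216)*(-24/(7 + 6*5)) = sqrt(225)*(-24/(7 + 30)) = 15*(-24/37) = -360/37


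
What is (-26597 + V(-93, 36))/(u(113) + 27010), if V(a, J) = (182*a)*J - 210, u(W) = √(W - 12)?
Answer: -17182222430/729539999 + 636143*√101/729539999 ≈ -23.543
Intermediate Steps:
u(W) = √(-12 + W)
V(a, J) = -210 + 182*J*a (V(a, J) = 182*J*a - 210 = -210 + 182*J*a)
(-26597 + V(-93, 36))/(u(113) + 27010) = (-26597 + (-210 + 182*36*(-93)))/(√(-12 + 113) + 27010) = (-26597 + (-210 - 609336))/(√101 + 27010) = (-26597 - 609546)/(27010 + √101) = -636143/(27010 + √101)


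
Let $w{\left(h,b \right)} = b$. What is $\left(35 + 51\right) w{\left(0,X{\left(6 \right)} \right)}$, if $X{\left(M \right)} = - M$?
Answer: $-516$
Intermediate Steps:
$\left(35 + 51\right) w{\left(0,X{\left(6 \right)} \right)} = \left(35 + 51\right) \left(\left(-1\right) 6\right) = 86 \left(-6\right) = -516$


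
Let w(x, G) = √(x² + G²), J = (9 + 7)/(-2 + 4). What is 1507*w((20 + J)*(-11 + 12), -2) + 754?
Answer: 754 + 3014*√197 ≈ 43058.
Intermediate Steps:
J = 8 (J = 16/2 = 16*(½) = 8)
w(x, G) = √(G² + x²)
1507*w((20 + J)*(-11 + 12), -2) + 754 = 1507*√((-2)² + ((20 + 8)*(-11 + 12))²) + 754 = 1507*√(4 + (28*1)²) + 754 = 1507*√(4 + 28²) + 754 = 1507*√(4 + 784) + 754 = 1507*√788 + 754 = 1507*(2*√197) + 754 = 3014*√197 + 754 = 754 + 3014*√197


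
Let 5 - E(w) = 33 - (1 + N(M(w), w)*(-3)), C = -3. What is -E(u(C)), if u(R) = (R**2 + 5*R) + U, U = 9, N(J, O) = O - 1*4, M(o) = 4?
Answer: 24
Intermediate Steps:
N(J, O) = -4 + O (N(J, O) = O - 4 = -4 + O)
u(R) = 9 + R**2 + 5*R (u(R) = (R**2 + 5*R) + 9 = 9 + R**2 + 5*R)
E(w) = -15 - 3*w (E(w) = 5 - (33 - (1 + (-4 + w)*(-3))) = 5 - (33 - (1 + (12 - 3*w))) = 5 - (33 - (13 - 3*w)) = 5 - (33 + (-13 + 3*w)) = 5 - (20 + 3*w) = 5 + (-20 - 3*w) = -15 - 3*w)
-E(u(C)) = -(-15 - 3*(9 + (-3)**2 + 5*(-3))) = -(-15 - 3*(9 + 9 - 15)) = -(-15 - 3*3) = -(-15 - 9) = -1*(-24) = 24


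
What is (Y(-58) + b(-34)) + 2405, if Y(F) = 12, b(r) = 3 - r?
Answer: 2454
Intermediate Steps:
(Y(-58) + b(-34)) + 2405 = (12 + (3 - 1*(-34))) + 2405 = (12 + (3 + 34)) + 2405 = (12 + 37) + 2405 = 49 + 2405 = 2454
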